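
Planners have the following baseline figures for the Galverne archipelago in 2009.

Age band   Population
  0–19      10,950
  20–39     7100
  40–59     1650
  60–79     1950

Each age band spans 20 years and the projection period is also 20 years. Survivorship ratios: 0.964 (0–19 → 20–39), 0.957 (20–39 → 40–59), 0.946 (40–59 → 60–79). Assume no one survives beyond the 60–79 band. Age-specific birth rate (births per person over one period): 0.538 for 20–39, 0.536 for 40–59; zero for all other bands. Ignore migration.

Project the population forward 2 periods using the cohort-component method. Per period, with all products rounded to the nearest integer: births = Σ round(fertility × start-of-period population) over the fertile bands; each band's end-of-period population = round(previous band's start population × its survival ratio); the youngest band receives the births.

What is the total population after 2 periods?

30386

Numbering the bands 1..4 from youngest to oldest:
[period 1]
Births: 7100 × 0.538 = 3820  |  1650 × 0.536 = 884 — total 4704
Band 2: 10950 × 0.964 = 10556
Band 3: 7100 × 0.957 = 6795
Band 4: 1650 × 0.946 = 1561
Giving 4704 / 10556 / 6795 / 1561.
[period 2]
Births: 10556 × 0.538 = 5679  |  6795 × 0.536 = 3642 — total 9321
Band 2: 4704 × 0.964 = 4535
Band 3: 10556 × 0.957 = 10102
Band 4: 6795 × 0.946 = 6428
Giving 9321 / 4535 / 10102 / 6428.
Total after period 2: 9321 + 4535 + 10102 + 6428 = 30386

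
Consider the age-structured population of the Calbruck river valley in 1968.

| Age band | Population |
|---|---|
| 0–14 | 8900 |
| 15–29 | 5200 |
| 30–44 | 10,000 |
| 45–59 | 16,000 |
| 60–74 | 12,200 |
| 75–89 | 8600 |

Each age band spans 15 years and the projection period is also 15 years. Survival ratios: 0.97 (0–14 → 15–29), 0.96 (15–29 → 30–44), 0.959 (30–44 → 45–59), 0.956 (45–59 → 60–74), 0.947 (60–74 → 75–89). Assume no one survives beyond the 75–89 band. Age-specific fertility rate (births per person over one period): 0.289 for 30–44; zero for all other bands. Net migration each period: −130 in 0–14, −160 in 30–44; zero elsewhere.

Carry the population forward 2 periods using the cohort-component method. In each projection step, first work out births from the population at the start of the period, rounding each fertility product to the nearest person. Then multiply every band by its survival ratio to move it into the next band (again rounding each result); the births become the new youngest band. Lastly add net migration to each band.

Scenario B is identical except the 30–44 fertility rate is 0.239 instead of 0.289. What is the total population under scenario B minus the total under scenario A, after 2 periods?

Period 1:
Births: 10000 * 0.289 = 2890
15–29: 8900 * 0.97 = 8633
30–44: 5200 * 0.96 = 4992
45–59: 10000 * 0.959 = 9590
60–74: 16000 * 0.956 = 15296
75–89: 12200 * 0.947 = 11553
Net migration: 0–14 − 130 → 2760; 30–44 − 160 → 4832
Population now: 0–14=2760, 15–29=8633, 30–44=4832, 45–59=9590, 60–74=15296, 75–89=11553
Period 2:
Births: 4832 * 0.289 = 1396
15–29: 2760 * 0.97 = 2677
30–44: 8633 * 0.96 = 8288
45–59: 4832 * 0.959 = 4634
60–74: 9590 * 0.956 = 9168
75–89: 15296 * 0.947 = 14485
Net migration: 0–14 − 130 → 1266; 30–44 − 160 → 8128
Population now: 0–14=1266, 15–29=2677, 30–44=8128, 45–59=4634, 60–74=9168, 75–89=14485
Scenario A total after 2 periods: 40358
Scenario B projection —
Period 1:
Births: 10000 * 0.239 = 2390
15–29: 8900 * 0.97 = 8633
30–44: 5200 * 0.96 = 4992
45–59: 10000 * 0.959 = 9590
60–74: 16000 * 0.956 = 15296
75–89: 12200 * 0.947 = 11553
Net migration: 0–14 − 130 → 2260; 30–44 − 160 → 4832
Population now: 0–14=2260, 15–29=8633, 30–44=4832, 45–59=9590, 60–74=15296, 75–89=11553
Period 2:
Births: 4832 * 0.239 = 1155
15–29: 2260 * 0.97 = 2192
30–44: 8633 * 0.96 = 8288
45–59: 4832 * 0.959 = 4634
60–74: 9590 * 0.956 = 9168
75–89: 15296 * 0.947 = 14485
Net migration: 0–14 − 130 → 1025; 30–44 − 160 → 8128
Population now: 0–14=1025, 15–29=2192, 30–44=8128, 45–59=4634, 60–74=9168, 75–89=14485
Scenario B total after 2 periods: 39632
Difference B − A = 39632 − 40358 = -726

-726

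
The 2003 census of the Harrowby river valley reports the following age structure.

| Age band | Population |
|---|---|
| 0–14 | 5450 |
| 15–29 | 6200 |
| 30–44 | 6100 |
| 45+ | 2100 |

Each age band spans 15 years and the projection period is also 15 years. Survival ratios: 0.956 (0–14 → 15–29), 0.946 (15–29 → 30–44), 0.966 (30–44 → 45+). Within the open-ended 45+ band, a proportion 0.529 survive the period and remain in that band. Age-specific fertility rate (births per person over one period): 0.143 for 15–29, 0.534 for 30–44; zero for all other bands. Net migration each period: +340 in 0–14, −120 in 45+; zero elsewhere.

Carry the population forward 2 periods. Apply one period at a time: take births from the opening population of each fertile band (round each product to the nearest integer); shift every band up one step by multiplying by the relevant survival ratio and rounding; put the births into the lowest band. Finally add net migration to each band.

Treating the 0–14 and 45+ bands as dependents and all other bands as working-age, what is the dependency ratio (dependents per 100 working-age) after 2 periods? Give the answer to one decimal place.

145.5

[period 1]
Births: 6200 * 0.143 = 887, 6100 * 0.534 = 3257 ⇒ total 4144
15–29: 5450 * 0.956 = 5210
30–44: 6200 * 0.946 = 5865
45+: 6100 * 0.966 + 2100 * 0.529 = 5893 + 1111 = 7004
Net migration: 0–14 + 340 → 4484; 45+ − 120 → 6884
→ [4484, 5210, 5865, 6884]
[period 2]
Births: 5210 * 0.143 = 745, 5865 * 0.534 = 3132 ⇒ total 3877
15–29: 4484 * 0.956 = 4287
30–44: 5210 * 0.946 = 4929
45+: 5865 * 0.966 + 6884 * 0.529 = 5666 + 3642 = 9308
Net migration: 0–14 + 340 → 4217; 45+ − 120 → 9188
→ [4217, 4287, 4929, 9188]
Dependents (band 0–14 + band 45+) = 4217 + 9188 = 13405; working-age = 9216; ratio = 13405/9216 × 100 = 145.5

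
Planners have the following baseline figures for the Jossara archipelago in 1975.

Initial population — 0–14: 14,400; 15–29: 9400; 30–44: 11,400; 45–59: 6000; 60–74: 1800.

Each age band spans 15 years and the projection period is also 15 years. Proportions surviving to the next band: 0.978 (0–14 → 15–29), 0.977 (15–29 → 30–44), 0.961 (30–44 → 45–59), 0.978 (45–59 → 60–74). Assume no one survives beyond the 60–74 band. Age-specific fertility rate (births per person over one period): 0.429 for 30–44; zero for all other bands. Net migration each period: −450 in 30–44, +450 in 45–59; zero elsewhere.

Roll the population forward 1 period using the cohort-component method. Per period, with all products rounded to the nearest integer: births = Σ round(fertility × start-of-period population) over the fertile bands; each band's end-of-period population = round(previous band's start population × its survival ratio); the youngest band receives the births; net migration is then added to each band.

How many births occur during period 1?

Call the bands 1 to 5, youngest first.
Period 1:
Births: 11400 * 0.429 = 4891
Band 2: 14400 * 0.978 = 14083
Band 3: 9400 * 0.977 = 9184
Band 4: 11400 * 0.961 = 10955
Band 5: 6000 * 0.978 = 5868
Net migration: Band 3 − 450 → 8734; Band 4 + 450 → 11405
Population now: 0–14=4891, 15–29=14083, 30–44=8734, 45–59=11405, 60–74=5868

4891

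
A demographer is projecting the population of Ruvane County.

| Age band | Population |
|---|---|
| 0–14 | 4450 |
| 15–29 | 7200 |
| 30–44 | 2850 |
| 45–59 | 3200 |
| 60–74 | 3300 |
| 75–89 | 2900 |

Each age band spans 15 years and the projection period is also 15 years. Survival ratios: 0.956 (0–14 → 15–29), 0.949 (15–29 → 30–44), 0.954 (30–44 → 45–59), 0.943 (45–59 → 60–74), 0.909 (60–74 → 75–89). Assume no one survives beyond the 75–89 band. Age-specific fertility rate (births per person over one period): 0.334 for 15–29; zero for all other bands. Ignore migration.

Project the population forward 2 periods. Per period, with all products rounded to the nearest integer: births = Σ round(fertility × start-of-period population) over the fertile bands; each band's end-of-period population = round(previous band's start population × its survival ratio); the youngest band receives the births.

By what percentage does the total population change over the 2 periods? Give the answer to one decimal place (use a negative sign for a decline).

— Period 1 —
Births: 7200 * 0.334 = 2405
15–29: 4450 * 0.956 = 4254
30–44: 7200 * 0.949 = 6833
45–59: 2850 * 0.954 = 2719
60–74: 3200 * 0.943 = 3018
75–89: 3300 * 0.909 = 3000
Population now: 0–14=2405, 15–29=4254, 30–44=6833, 45–59=2719, 60–74=3018, 75–89=3000
— Period 2 —
Births: 4254 * 0.334 = 1421
15–29: 2405 * 0.956 = 2299
30–44: 4254 * 0.949 = 4037
45–59: 6833 * 0.954 = 6519
60–74: 2719 * 0.943 = 2564
75–89: 3018 * 0.909 = 2743
Population now: 0–14=1421, 15–29=2299, 30–44=4037, 45–59=6519, 60–74=2564, 75–89=2743
Total: 23900 → 19583; change = -4317; percentage change = -18.1%

-18.1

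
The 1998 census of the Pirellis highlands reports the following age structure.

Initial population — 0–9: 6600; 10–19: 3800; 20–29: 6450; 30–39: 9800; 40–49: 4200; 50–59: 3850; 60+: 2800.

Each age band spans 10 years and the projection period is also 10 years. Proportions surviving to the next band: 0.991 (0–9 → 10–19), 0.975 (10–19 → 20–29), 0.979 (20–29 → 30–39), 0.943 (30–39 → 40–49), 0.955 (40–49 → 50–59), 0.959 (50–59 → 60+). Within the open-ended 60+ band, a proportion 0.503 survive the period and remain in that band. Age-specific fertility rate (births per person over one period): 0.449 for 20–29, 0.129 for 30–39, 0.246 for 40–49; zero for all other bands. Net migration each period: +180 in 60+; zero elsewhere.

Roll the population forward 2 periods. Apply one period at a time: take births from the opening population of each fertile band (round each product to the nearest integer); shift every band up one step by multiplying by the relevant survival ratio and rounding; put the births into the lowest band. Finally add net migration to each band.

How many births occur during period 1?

Numbering the bands 1..7 from youngest to oldest:
After projecting period 1:
Births: 6450 × 0.449 = 2896 ; 9800 × 0.129 = 1264 ; 4200 × 0.246 = 1033 → total 5193
Band 2: 6600 × 0.991 = 6541
Band 3: 3800 × 0.975 = 3705
Band 4: 6450 × 0.979 = 6315
Band 5: 9800 × 0.943 = 9241
Band 6: 4200 × 0.955 = 4011
Band 7: 3850 × 0.959 + 2800 × 0.503 = 3692 + 1408 = 5100
Net migration: Band 7 + 180 → 5280
→ [5193, 6541, 3705, 6315, 9241, 4011, 5280]

5193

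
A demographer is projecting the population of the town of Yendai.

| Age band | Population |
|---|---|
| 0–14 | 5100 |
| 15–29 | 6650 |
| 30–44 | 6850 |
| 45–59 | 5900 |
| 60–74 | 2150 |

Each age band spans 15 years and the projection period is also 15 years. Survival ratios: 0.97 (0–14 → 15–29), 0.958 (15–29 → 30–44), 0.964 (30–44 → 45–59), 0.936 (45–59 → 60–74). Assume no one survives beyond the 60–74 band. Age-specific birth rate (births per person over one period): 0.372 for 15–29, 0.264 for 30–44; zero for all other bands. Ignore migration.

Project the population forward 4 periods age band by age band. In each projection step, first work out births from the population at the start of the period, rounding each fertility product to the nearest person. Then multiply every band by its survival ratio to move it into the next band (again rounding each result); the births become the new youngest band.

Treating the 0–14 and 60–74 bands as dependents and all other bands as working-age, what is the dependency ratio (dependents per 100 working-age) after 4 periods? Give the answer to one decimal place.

(Bands numbered youngest = 1 to oldest = 5.)
After projecting period 1:
Births: 6650 × 0.372 = 2474  |  6850 × 0.264 = 1808 → total 4282
Band 2: 5100 × 0.97 = 4947
Band 3: 6650 × 0.958 = 6371
Band 4: 6850 × 0.964 = 6603
Band 5: 5900 × 0.936 = 5522
End of period: [4282, 4947, 6371, 6603, 5522]
After projecting period 2:
Births: 4947 × 0.372 = 1840  |  6371 × 0.264 = 1682 → total 3522
Band 2: 4282 × 0.97 = 4154
Band 3: 4947 × 0.958 = 4739
Band 4: 6371 × 0.964 = 6142
Band 5: 6603 × 0.936 = 6180
End of period: [3522, 4154, 4739, 6142, 6180]
After projecting period 3:
Births: 4154 × 0.372 = 1545  |  4739 × 0.264 = 1251 → total 2796
Band 2: 3522 × 0.97 = 3416
Band 3: 4154 × 0.958 = 3980
Band 4: 4739 × 0.964 = 4568
Band 5: 6142 × 0.936 = 5749
End of period: [2796, 3416, 3980, 4568, 5749]
After projecting period 4:
Births: 3416 × 0.372 = 1271  |  3980 × 0.264 = 1051 → total 2322
Band 2: 2796 × 0.97 = 2712
Band 3: 3416 × 0.958 = 3273
Band 4: 3980 × 0.964 = 3837
Band 5: 4568 × 0.936 = 4276
End of period: [2322, 2712, 3273, 3837, 4276]
Dependents (band 0–14 + band 60–74) = 2322 + 4276 = 6598; working-age = 9822; ratio = 6598/9822 × 100 = 67.2

67.2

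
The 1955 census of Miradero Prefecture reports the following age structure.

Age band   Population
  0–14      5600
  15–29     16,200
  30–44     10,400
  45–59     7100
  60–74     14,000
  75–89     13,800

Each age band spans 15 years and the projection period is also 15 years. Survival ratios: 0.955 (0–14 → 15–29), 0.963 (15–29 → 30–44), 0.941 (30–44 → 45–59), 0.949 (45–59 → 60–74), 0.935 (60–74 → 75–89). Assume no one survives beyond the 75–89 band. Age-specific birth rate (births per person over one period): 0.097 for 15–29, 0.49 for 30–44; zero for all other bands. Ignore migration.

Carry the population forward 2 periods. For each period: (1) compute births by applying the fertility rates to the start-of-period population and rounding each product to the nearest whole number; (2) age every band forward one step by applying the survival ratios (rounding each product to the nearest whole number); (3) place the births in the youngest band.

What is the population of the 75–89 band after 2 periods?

6300

Numbering the groups 1..6 from youngest to oldest:
After projecting period 1:
Births: 16200 × 0.097 = 1571, 10400 × 0.49 = 5096 — total 6667
Group 2: 5600 × 0.955 = 5348
Group 3: 16200 × 0.963 = 15601
Group 4: 10400 × 0.941 = 9786
Group 5: 7100 × 0.949 = 6738
Group 6: 14000 × 0.935 = 13090
End of period: [6667, 5348, 15601, 9786, 6738, 13090]
After projecting period 2:
Births: 5348 × 0.097 = 519, 15601 × 0.49 = 7644 — total 8163
Group 2: 6667 × 0.955 = 6367
Group 3: 5348 × 0.963 = 5150
Group 4: 15601 × 0.941 = 14681
Group 5: 9786 × 0.949 = 9287
Group 6: 6738 × 0.935 = 6300
End of period: [8163, 6367, 5150, 14681, 9287, 6300]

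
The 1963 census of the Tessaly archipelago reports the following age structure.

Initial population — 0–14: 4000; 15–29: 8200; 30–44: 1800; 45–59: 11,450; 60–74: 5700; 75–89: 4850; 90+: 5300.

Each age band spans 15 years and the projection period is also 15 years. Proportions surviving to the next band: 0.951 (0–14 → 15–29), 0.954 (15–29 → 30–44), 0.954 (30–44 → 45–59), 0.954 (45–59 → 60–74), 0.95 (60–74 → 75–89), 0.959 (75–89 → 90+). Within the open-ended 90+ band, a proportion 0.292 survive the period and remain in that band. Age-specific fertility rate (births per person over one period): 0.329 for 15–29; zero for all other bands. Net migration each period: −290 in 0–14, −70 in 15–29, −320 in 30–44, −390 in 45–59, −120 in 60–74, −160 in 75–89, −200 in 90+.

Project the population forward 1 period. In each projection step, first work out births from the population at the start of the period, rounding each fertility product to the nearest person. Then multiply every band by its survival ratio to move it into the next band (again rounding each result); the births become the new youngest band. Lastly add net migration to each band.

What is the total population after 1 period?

After projecting period 1:
Births: 8200 × 0.329 = 2698
15–29: 4000 × 0.951 = 3804
30–44: 8200 × 0.954 = 7823
45–59: 1800 × 0.954 = 1717
60–74: 11450 × 0.954 = 10923
75–89: 5700 × 0.95 = 5415
90+: 4850 × 0.959 + 5300 × 0.292 = 4651 + 1548 = 6199
Net migration: 0–14 − 290 → 2408; 15–29 − 70 → 3734; 30–44 − 320 → 7503; 45–59 − 390 → 1327; 60–74 − 120 → 10803; 75–89 − 160 → 5255; 90+ − 200 → 5999
Population now: 0–14=2408, 15–29=3734, 30–44=7503, 45–59=1327, 60–74=10803, 75–89=5255, 90+=5999
Total after period 1: 2408 + 3734 + 7503 + 1327 + 10803 + 5255 + 5999 = 37029

37029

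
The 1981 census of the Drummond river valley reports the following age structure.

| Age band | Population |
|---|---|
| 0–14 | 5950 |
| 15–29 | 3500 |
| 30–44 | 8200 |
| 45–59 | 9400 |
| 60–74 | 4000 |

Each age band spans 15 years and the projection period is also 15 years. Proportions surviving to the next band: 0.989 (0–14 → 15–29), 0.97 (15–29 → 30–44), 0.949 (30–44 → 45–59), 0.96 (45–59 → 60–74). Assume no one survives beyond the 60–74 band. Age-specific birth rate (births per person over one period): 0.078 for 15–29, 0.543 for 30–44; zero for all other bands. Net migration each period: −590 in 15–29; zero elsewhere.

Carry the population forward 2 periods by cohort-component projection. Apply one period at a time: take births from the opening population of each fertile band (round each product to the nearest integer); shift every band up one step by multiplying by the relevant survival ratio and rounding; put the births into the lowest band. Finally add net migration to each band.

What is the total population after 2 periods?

Period 1.
Births: 3500 × 0.078 = 273, 8200 × 0.543 = 4453 → 4726
15–29: 5950 × 0.989 = 5885
30–44: 3500 × 0.97 = 3395
45–59: 8200 × 0.949 = 7782
60–74: 9400 × 0.96 = 9024
Net migration: 15–29 − 590 → 5295
Population now: 0–14=4726, 15–29=5295, 30–44=3395, 45–59=7782, 60–74=9024
Period 2.
Births: 5295 × 0.078 = 413, 3395 × 0.543 = 1843 → 2256
15–29: 4726 × 0.989 = 4674
30–44: 5295 × 0.97 = 5136
45–59: 3395 × 0.949 = 3222
60–74: 7782 × 0.96 = 7471
Net migration: 15–29 − 590 → 4084
Population now: 0–14=2256, 15–29=4084, 30–44=5136, 45–59=3222, 60–74=7471
Total after period 2: 2256 + 4084 + 5136 + 3222 + 7471 = 22169

22169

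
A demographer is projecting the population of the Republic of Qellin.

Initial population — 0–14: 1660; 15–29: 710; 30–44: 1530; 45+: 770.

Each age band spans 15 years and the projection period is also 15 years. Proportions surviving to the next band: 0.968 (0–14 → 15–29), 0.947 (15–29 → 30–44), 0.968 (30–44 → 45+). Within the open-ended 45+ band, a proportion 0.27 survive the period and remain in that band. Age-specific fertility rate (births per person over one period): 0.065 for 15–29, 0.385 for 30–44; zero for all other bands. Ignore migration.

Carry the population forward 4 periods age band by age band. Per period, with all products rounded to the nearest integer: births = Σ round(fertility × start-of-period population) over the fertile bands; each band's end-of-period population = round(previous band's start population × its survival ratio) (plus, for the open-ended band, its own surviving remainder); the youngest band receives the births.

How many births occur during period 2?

363

Numbering the groups 1..4 from youngest to oldest:
[period 1]
Births: 710 × 0.065 = 46  |  1530 × 0.385 = 589 → 635
Group 2: 1660 × 0.968 = 1607
Group 3: 710 × 0.947 = 672
Group 4: 1530 × 0.968 + 770 × 0.27 = 1481 + 208 = 1689
End of period: [635, 1607, 672, 1689]
[period 2]
Births: 1607 × 0.065 = 104  |  672 × 0.385 = 259 → 363
Group 2: 635 × 0.968 = 615
Group 3: 1607 × 0.947 = 1522
Group 4: 672 × 0.968 + 1689 × 0.27 = 650 + 456 = 1106
End of period: [363, 615, 1522, 1106]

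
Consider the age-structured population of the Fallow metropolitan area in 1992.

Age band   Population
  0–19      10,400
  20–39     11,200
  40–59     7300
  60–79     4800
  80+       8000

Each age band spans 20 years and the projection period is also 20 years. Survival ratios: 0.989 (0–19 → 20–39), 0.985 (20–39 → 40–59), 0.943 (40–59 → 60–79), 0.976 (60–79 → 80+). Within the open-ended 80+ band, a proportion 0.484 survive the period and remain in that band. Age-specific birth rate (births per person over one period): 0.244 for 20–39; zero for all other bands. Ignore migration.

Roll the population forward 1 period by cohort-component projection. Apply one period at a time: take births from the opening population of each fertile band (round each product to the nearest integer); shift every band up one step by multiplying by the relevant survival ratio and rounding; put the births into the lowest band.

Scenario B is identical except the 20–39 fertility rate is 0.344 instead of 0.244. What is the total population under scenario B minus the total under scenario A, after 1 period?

Period 1:
Births: 11200 × 0.244 = 2733
20–39: 10400 × 0.989 = 10286
40–59: 11200 × 0.985 = 11032
60–79: 7300 × 0.943 = 6884
80+: 4800 × 0.976 + 8000 × 0.484 = 4685 + 3872 = 8557
Population now: 0–19=2733, 20–39=10286, 40–59=11032, 60–79=6884, 80+=8557
Scenario A total after 1 period: 39492
Scenario B projection —
Period 1:
Births: 11200 × 0.344 = 3853
20–39: 10400 × 0.989 = 10286
40–59: 11200 × 0.985 = 11032
60–79: 7300 × 0.943 = 6884
80+: 4800 × 0.976 + 8000 × 0.484 = 4685 + 3872 = 8557
Population now: 0–19=3853, 20–39=10286, 40–59=11032, 60–79=6884, 80+=8557
Scenario B total after 1 period: 40612
Difference B − A = 40612 − 39492 = 1120

1120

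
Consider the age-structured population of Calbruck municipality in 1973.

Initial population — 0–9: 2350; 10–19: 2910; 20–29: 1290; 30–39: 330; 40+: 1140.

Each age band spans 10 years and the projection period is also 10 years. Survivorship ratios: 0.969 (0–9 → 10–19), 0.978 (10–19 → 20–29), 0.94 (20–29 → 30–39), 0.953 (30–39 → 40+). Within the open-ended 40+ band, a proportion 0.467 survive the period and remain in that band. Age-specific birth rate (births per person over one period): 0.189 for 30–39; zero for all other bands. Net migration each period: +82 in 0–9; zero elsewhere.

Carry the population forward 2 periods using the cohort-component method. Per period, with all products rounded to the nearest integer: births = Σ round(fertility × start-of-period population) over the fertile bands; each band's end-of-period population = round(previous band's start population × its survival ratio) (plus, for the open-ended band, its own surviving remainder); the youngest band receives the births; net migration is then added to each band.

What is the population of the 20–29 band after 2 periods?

After projecting period 1:
Births: 330 × 0.189 = 62
10–19: 2350 × 0.969 = 2277
20–29: 2910 × 0.978 = 2846
30–39: 1290 × 0.94 = 1213
40+: 330 × 0.953 + 1140 × 0.467 = 314 + 532 = 846
Net migration: 0–9 + 82 → 144
Population now: 0–9=144, 10–19=2277, 20–29=2846, 30–39=1213, 40+=846
After projecting period 2:
Births: 1213 × 0.189 = 229
10–19: 144 × 0.969 = 140
20–29: 2277 × 0.978 = 2227
30–39: 2846 × 0.94 = 2675
40+: 1213 × 0.953 + 846 × 0.467 = 1156 + 395 = 1551
Net migration: 0–9 + 82 → 311
Population now: 0–9=311, 10–19=140, 20–29=2227, 30–39=2675, 40+=1551

2227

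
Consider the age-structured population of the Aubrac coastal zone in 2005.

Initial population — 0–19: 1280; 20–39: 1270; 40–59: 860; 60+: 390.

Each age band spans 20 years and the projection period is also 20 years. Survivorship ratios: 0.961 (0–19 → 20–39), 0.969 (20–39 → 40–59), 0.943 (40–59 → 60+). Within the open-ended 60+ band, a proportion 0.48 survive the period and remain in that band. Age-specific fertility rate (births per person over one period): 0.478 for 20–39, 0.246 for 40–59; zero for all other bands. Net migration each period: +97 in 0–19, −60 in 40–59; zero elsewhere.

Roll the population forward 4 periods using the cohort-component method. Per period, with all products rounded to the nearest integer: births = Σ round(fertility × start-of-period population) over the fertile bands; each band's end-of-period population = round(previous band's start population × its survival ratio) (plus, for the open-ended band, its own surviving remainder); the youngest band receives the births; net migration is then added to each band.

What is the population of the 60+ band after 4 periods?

1625

Period 1.
Births: 1270 * 0.478 = 607 ; 860 * 0.246 = 212 → 819
20–39: 1280 * 0.961 = 1230
40–59: 1270 * 0.969 = 1231
60+: 860 * 0.943 + 390 * 0.48 = 811 + 187 = 998
Net migration: 0–19 + 97 → 916; 40–59 − 60 → 1171
Population now: 0–19=916, 20–39=1230, 40–59=1171, 60+=998
Period 2.
Births: 1230 * 0.478 = 588 ; 1171 * 0.246 = 288 → 876
20–39: 916 * 0.961 = 880
40–59: 1230 * 0.969 = 1192
60+: 1171 * 0.943 + 998 * 0.48 = 1104 + 479 = 1583
Net migration: 0–19 + 97 → 973; 40–59 − 60 → 1132
Population now: 0–19=973, 20–39=880, 40–59=1132, 60+=1583
Period 3.
Births: 880 * 0.478 = 421 ; 1132 * 0.246 = 278 → 699
20–39: 973 * 0.961 = 935
40–59: 880 * 0.969 = 853
60+: 1132 * 0.943 + 1583 * 0.48 = 1067 + 760 = 1827
Net migration: 0–19 + 97 → 796; 40–59 − 60 → 793
Population now: 0–19=796, 20–39=935, 40–59=793, 60+=1827
Period 4.
Births: 935 * 0.478 = 447 ; 793 * 0.246 = 195 → 642
20–39: 796 * 0.961 = 765
40–59: 935 * 0.969 = 906
60+: 793 * 0.943 + 1827 * 0.48 = 748 + 877 = 1625
Net migration: 0–19 + 97 → 739; 40–59 − 60 → 846
Population now: 0–19=739, 20–39=765, 40–59=846, 60+=1625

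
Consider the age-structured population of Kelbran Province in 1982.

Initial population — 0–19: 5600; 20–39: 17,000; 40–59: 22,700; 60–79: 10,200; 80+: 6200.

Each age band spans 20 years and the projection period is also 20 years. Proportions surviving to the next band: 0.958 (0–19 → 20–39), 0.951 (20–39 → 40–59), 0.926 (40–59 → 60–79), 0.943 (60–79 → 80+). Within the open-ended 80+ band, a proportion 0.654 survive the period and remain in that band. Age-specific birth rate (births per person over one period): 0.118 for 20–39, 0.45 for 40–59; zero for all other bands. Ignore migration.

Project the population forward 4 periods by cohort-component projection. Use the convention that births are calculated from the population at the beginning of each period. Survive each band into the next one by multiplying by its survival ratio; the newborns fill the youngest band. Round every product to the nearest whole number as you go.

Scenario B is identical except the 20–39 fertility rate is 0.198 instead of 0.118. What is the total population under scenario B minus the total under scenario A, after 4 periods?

3926

Call the groups 1 to 5, youngest first.
[period 1]
Births: 17000 × 0.118 = 2006  |  22700 × 0.45 = 10215 → 12221
Group 2: 5600 × 0.958 = 5365
Group 3: 17000 × 0.951 = 16167
Group 4: 22700 × 0.926 = 21020
Group 5: 10200 × 0.943 + 6200 × 0.654 = 9619 + 4055 = 13674
→ [12221, 5365, 16167, 21020, 13674]
[period 2]
Births: 5365 × 0.118 = 633  |  16167 × 0.45 = 7275 → 7908
Group 2: 12221 × 0.958 = 11708
Group 3: 5365 × 0.951 = 5102
Group 4: 16167 × 0.926 = 14971
Group 5: 21020 × 0.943 + 13674 × 0.654 = 19822 + 8943 = 28765
→ [7908, 11708, 5102, 14971, 28765]
[period 3]
Births: 11708 × 0.118 = 1382  |  5102 × 0.45 = 2296 → 3678
Group 2: 7908 × 0.958 = 7576
Group 3: 11708 × 0.951 = 11134
Group 4: 5102 × 0.926 = 4724
Group 5: 14971 × 0.943 + 28765 × 0.654 = 14118 + 18812 = 32930
→ [3678, 7576, 11134, 4724, 32930]
[period 4]
Births: 7576 × 0.118 = 894  |  11134 × 0.45 = 5010 → 5904
Group 2: 3678 × 0.958 = 3524
Group 3: 7576 × 0.951 = 7205
Group 4: 11134 × 0.926 = 10310
Group 5: 4724 × 0.943 + 32930 × 0.654 = 4455 + 21536 = 25991
→ [5904, 3524, 7205, 10310, 25991]
Scenario A total after 4 periods: 52934
Scenario B projection —
[period 1]
Births: 17000 × 0.198 = 3366  |  22700 × 0.45 = 10215 → 13581
Group 2: 5600 × 0.958 = 5365
Group 3: 17000 × 0.951 = 16167
Group 4: 22700 × 0.926 = 21020
Group 5: 10200 × 0.943 + 6200 × 0.654 = 9619 + 4055 = 13674
→ [13581, 5365, 16167, 21020, 13674]
[period 2]
Births: 5365 × 0.198 = 1062  |  16167 × 0.45 = 7275 → 8337
Group 2: 13581 × 0.958 = 13011
Group 3: 5365 × 0.951 = 5102
Group 4: 16167 × 0.926 = 14971
Group 5: 21020 × 0.943 + 13674 × 0.654 = 19822 + 8943 = 28765
→ [8337, 13011, 5102, 14971, 28765]
[period 3]
Births: 13011 × 0.198 = 2576  |  5102 × 0.45 = 2296 → 4872
Group 2: 8337 × 0.958 = 7987
Group 3: 13011 × 0.951 = 12373
Group 4: 5102 × 0.926 = 4724
Group 5: 14971 × 0.943 + 28765 × 0.654 = 14118 + 18812 = 32930
→ [4872, 7987, 12373, 4724, 32930]
[period 4]
Births: 7987 × 0.198 = 1581  |  12373 × 0.45 = 5568 → 7149
Group 2: 4872 × 0.958 = 4667
Group 3: 7987 × 0.951 = 7596
Group 4: 12373 × 0.926 = 11457
Group 5: 4724 × 0.943 + 32930 × 0.654 = 4455 + 21536 = 25991
→ [7149, 4667, 7596, 11457, 25991]
Scenario B total after 4 periods: 56860
Difference B − A = 56860 − 52934 = 3926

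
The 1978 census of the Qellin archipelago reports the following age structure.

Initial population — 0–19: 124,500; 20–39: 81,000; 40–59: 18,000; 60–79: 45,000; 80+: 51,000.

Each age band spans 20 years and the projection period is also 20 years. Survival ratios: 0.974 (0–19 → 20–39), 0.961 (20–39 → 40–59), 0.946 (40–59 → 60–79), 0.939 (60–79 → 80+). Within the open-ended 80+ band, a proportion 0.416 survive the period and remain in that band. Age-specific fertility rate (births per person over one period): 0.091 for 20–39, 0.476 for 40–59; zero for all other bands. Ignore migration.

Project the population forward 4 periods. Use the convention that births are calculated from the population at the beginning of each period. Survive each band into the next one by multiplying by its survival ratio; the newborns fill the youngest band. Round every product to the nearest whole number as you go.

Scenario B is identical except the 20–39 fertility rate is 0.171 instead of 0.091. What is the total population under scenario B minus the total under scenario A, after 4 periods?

25328

Numbering the groups 1..5 from youngest to oldest:
— Period 1 —
Births: 81000 × 0.091 = 7371  |  18000 × 0.476 = 8568 → 15939
Group 2: 124500 × 0.974 = 121263
Group 3: 81000 × 0.961 = 77841
Group 4: 18000 × 0.946 = 17028
Group 5: 45000 × 0.939 + 51000 × 0.416 = 42255 + 21216 = 63471
Giving 15939 / 121263 / 77841 / 17028 / 63471.
— Period 2 —
Births: 121263 × 0.091 = 11035  |  77841 × 0.476 = 37052 → 48087
Group 2: 15939 × 0.974 = 15525
Group 3: 121263 × 0.961 = 116534
Group 4: 77841 × 0.946 = 73638
Group 5: 17028 × 0.939 + 63471 × 0.416 = 15989 + 26404 = 42393
Giving 48087 / 15525 / 116534 / 73638 / 42393.
— Period 3 —
Births: 15525 × 0.091 = 1413  |  116534 × 0.476 = 55470 → 56883
Group 2: 48087 × 0.974 = 46837
Group 3: 15525 × 0.961 = 14920
Group 4: 116534 × 0.946 = 110241
Group 5: 73638 × 0.939 + 42393 × 0.416 = 69146 + 17635 = 86781
Giving 56883 / 46837 / 14920 / 110241 / 86781.
— Period 4 —
Births: 46837 × 0.091 = 4262  |  14920 × 0.476 = 7102 → 11364
Group 2: 56883 × 0.974 = 55404
Group 3: 46837 × 0.961 = 45010
Group 4: 14920 × 0.946 = 14114
Group 5: 110241 × 0.939 + 86781 × 0.416 = 103516 + 36101 = 139617
Giving 11364 / 55404 / 45010 / 14114 / 139617.
Scenario A total after 4 periods: 265509
Scenario B projection —
— Period 1 —
Births: 81000 × 0.171 = 13851  |  18000 × 0.476 = 8568 → 22419
Group 2: 124500 × 0.974 = 121263
Group 3: 81000 × 0.961 = 77841
Group 4: 18000 × 0.946 = 17028
Group 5: 45000 × 0.939 + 51000 × 0.416 = 42255 + 21216 = 63471
Giving 22419 / 121263 / 77841 / 17028 / 63471.
— Period 2 —
Births: 121263 × 0.171 = 20736  |  77841 × 0.476 = 37052 → 57788
Group 2: 22419 × 0.974 = 21836
Group 3: 121263 × 0.961 = 116534
Group 4: 77841 × 0.946 = 73638
Group 5: 17028 × 0.939 + 63471 × 0.416 = 15989 + 26404 = 42393
Giving 57788 / 21836 / 116534 / 73638 / 42393.
— Period 3 —
Births: 21836 × 0.171 = 3734  |  116534 × 0.476 = 55470 → 59204
Group 2: 57788 × 0.974 = 56286
Group 3: 21836 × 0.961 = 20984
Group 4: 116534 × 0.946 = 110241
Group 5: 73638 × 0.939 + 42393 × 0.416 = 69146 + 17635 = 86781
Giving 59204 / 56286 / 20984 / 110241 / 86781.
— Period 4 —
Births: 56286 × 0.171 = 9625  |  20984 × 0.476 = 9988 → 19613
Group 2: 59204 × 0.974 = 57665
Group 3: 56286 × 0.961 = 54091
Group 4: 20984 × 0.946 = 19851
Group 5: 110241 × 0.939 + 86781 × 0.416 = 103516 + 36101 = 139617
Giving 19613 / 57665 / 54091 / 19851 / 139617.
Scenario B total after 4 periods: 290837
Difference B − A = 290837 − 265509 = 25328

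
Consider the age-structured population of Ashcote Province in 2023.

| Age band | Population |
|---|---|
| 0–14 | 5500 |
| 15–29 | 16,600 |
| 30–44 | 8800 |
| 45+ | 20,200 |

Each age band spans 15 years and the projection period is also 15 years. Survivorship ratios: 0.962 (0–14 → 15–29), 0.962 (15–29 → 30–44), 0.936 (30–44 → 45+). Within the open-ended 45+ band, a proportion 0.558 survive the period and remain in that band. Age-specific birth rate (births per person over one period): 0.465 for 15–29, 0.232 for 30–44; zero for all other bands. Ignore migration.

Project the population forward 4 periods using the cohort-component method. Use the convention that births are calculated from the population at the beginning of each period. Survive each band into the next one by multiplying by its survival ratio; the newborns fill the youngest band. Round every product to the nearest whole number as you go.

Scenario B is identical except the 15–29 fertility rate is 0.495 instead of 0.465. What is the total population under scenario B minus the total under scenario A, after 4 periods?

1438

(Bands numbered youngest = 1 to oldest = 4.)
After projecting period 1:
Births: 16600 × 0.465 = 7719, 8800 × 0.232 = 2042 ⇒ total 9761
Band 2: 5500 × 0.962 = 5291
Band 3: 16600 × 0.962 = 15969
Band 4: 8800 × 0.936 + 20200 × 0.558 = 8237 + 11272 = 19509
→ [9761, 5291, 15969, 19509]
After projecting period 2:
Births: 5291 × 0.465 = 2460, 15969 × 0.232 = 3705 ⇒ total 6165
Band 2: 9761 × 0.962 = 9390
Band 3: 5291 × 0.962 = 5090
Band 4: 15969 × 0.936 + 19509 × 0.558 = 14947 + 10886 = 25833
→ [6165, 9390, 5090, 25833]
After projecting period 3:
Births: 9390 × 0.465 = 4366, 5090 × 0.232 = 1181 ⇒ total 5547
Band 2: 6165 × 0.962 = 5931
Band 3: 9390 × 0.962 = 9033
Band 4: 5090 × 0.936 + 25833 × 0.558 = 4764 + 14415 = 19179
→ [5547, 5931, 9033, 19179]
After projecting period 4:
Births: 5931 × 0.465 = 2758, 9033 × 0.232 = 2096 ⇒ total 4854
Band 2: 5547 × 0.962 = 5336
Band 3: 5931 × 0.962 = 5706
Band 4: 9033 × 0.936 + 19179 × 0.558 = 8455 + 10702 = 19157
→ [4854, 5336, 5706, 19157]
Scenario A total after 4 periods: 35053
Scenario B projection —
After projecting period 1:
Births: 16600 × 0.495 = 8217, 8800 × 0.232 = 2042 ⇒ total 10259
Band 2: 5500 × 0.962 = 5291
Band 3: 16600 × 0.962 = 15969
Band 4: 8800 × 0.936 + 20200 × 0.558 = 8237 + 11272 = 19509
→ [10259, 5291, 15969, 19509]
After projecting period 2:
Births: 5291 × 0.495 = 2619, 15969 × 0.232 = 3705 ⇒ total 6324
Band 2: 10259 × 0.962 = 9869
Band 3: 5291 × 0.962 = 5090
Band 4: 15969 × 0.936 + 19509 × 0.558 = 14947 + 10886 = 25833
→ [6324, 9869, 5090, 25833]
After projecting period 3:
Births: 9869 × 0.495 = 4885, 5090 × 0.232 = 1181 ⇒ total 6066
Band 2: 6324 × 0.962 = 6084
Band 3: 9869 × 0.962 = 9494
Band 4: 5090 × 0.936 + 25833 × 0.558 = 4764 + 14415 = 19179
→ [6066, 6084, 9494, 19179]
After projecting period 4:
Births: 6084 × 0.495 = 3012, 9494 × 0.232 = 2203 ⇒ total 5215
Band 2: 6066 × 0.962 = 5835
Band 3: 6084 × 0.962 = 5853
Band 4: 9494 × 0.936 + 19179 × 0.558 = 8886 + 10702 = 19588
→ [5215, 5835, 5853, 19588]
Scenario B total after 4 periods: 36491
Difference B − A = 36491 − 35053 = 1438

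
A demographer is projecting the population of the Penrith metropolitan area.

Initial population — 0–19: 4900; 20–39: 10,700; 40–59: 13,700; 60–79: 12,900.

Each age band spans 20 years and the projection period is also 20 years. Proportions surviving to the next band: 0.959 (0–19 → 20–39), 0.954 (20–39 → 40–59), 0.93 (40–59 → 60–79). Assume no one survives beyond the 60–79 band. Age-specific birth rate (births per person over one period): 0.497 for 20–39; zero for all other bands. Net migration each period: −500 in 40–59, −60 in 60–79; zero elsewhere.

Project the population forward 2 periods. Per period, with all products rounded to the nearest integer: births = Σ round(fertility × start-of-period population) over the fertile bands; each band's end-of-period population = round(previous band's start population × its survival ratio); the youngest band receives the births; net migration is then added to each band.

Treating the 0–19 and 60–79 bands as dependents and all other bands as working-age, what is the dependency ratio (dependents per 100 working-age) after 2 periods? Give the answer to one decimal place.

124.4

Period 1.
Births: 10700 × 0.497 = 5318
20–39: 4900 × 0.959 = 4699
40–59: 10700 × 0.954 = 10208
60–79: 13700 × 0.93 = 12741
Net migration: 40–59 − 500 → 9708; 60–79 − 60 → 12681
Population now: 0–19=5318, 20–39=4699, 40–59=9708, 60–79=12681
Period 2.
Births: 4699 × 0.497 = 2335
20–39: 5318 × 0.959 = 5100
40–59: 4699 × 0.954 = 4483
60–79: 9708 × 0.93 = 9028
Net migration: 40–59 − 500 → 3983; 60–79 − 60 → 8968
Population now: 0–19=2335, 20–39=5100, 40–59=3983, 60–79=8968
Dependents (band 0–19 + band 60–79) = 2335 + 8968 = 11303; working-age = 9083; ratio = 11303/9083 × 100 = 124.4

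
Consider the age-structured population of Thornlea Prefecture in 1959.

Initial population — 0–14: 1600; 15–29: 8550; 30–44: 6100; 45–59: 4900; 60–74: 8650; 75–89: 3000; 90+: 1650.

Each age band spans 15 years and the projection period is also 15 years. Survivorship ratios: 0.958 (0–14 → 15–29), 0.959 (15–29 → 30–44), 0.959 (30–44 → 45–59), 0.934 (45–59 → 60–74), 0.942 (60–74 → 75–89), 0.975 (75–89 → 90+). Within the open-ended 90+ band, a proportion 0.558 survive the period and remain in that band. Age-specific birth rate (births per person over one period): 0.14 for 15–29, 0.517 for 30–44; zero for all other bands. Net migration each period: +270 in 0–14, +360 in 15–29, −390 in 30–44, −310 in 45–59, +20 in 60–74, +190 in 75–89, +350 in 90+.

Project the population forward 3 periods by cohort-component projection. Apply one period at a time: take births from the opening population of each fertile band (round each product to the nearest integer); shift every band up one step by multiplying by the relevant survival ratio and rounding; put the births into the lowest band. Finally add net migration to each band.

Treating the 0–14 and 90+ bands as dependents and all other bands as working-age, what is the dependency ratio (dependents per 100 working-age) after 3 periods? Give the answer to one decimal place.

57.2

(Bands numbered youngest = 1 to oldest = 7.)
Period 1:
Births: 8550 × 0.14 = 1197 ; 6100 × 0.517 = 3154 — total 4351
Band 2: 1600 × 0.958 = 1533
Band 3: 8550 × 0.959 = 8199
Band 4: 6100 × 0.959 = 5850
Band 5: 4900 × 0.934 = 4577
Band 6: 8650 × 0.942 = 8148
Band 7: 3000 × 0.975 + 1650 × 0.558 = 2925 + 921 = 3846
Net migration: Band 1 + 270 → 4621; Band 2 + 360 → 1893; Band 3 − 390 → 7809; Band 4 − 310 → 5540; Band 5 + 20 → 4597; Band 6 + 190 → 8338; Band 7 + 350 → 4196
Giving 4621 / 1893 / 7809 / 5540 / 4597 / 8338 / 4196.
Period 2:
Births: 1893 × 0.14 = 265 ; 7809 × 0.517 = 4037 — total 4302
Band 2: 4621 × 0.958 = 4427
Band 3: 1893 × 0.959 = 1815
Band 4: 7809 × 0.959 = 7489
Band 5: 5540 × 0.934 = 5174
Band 6: 4597 × 0.942 = 4330
Band 7: 8338 × 0.975 + 4196 × 0.558 = 8130 + 2341 = 10471
Net migration: Band 1 + 270 → 4572; Band 2 + 360 → 4787; Band 3 − 390 → 1425; Band 4 − 310 → 7179; Band 5 + 20 → 5194; Band 6 + 190 → 4520; Band 7 + 350 → 10821
Giving 4572 / 4787 / 1425 / 7179 / 5194 / 4520 / 10821.
Period 3:
Births: 4787 × 0.14 = 670 ; 1425 × 0.517 = 737 — total 1407
Band 2: 4572 × 0.958 = 4380
Band 3: 4787 × 0.959 = 4591
Band 4: 1425 × 0.959 = 1367
Band 5: 7179 × 0.934 = 6705
Band 6: 5194 × 0.942 = 4893
Band 7: 4520 × 0.975 + 10821 × 0.558 = 4407 + 6038 = 10445
Net migration: Band 1 + 270 → 1677; Band 2 + 360 → 4740; Band 3 − 390 → 4201; Band 4 − 310 → 1057; Band 5 + 20 → 6725; Band 6 + 190 → 5083; Band 7 + 350 → 10795
Giving 1677 / 4740 / 4201 / 1057 / 6725 / 5083 / 10795.
Dependents (band 0–14 + band 90+) = 1677 + 10795 = 12472; working-age = 21806; ratio = 12472/21806 × 100 = 57.2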